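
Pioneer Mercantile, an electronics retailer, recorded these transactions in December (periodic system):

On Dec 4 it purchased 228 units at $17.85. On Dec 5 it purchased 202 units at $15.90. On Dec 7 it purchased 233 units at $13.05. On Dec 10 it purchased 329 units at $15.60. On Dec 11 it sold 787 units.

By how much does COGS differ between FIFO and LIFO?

FIFO COGS: 228 @ $17.85 + 202 @ $15.90 + 233 @ $13.05 + 124 @ $15.60 = $12,256.65
LIFO COGS: 329 @ $15.60 + 233 @ $13.05 + 202 @ $15.90 + 23 @ $17.85 = $11,795.40
Difference = |$12,256.65 − $11,795.40| = $461.25

$461.25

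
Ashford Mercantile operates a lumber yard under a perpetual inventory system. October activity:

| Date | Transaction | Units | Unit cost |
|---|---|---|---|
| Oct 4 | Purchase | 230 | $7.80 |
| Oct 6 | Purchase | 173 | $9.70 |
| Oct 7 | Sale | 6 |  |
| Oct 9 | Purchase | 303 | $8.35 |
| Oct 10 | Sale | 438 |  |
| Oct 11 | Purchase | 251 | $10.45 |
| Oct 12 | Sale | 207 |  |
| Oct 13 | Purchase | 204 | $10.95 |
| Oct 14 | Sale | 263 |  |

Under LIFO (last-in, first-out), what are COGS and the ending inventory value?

COGS = $8,900.00; ending inventory = $1,958.90

Oct 7, 6 sold [LIFO — newest first]: 6 @ $9.70 = $58.20
Oct 10, 438 sold [LIFO — newest first]: 303 @ $8.35 + 135 @ $9.70 = $3,839.55
Oct 12, 207 sold [LIFO — newest first]: 207 @ $10.45 = $2,163.15
Oct 14, 263 sold [LIFO — newest first]: 204 @ $10.95 + 44 @ $10.45 + 15 @ $9.70 = $2,839.10
Total COGS = $58.20 + $3,839.55 + $2,163.15 + $2,839.10 = $8,900.00
Ending inventory: 230 @ $7.80 + 17 @ $9.70 = $1,958.90
Check: goods available $10,858.90 = COGS $8,900.00 + ending $1,958.90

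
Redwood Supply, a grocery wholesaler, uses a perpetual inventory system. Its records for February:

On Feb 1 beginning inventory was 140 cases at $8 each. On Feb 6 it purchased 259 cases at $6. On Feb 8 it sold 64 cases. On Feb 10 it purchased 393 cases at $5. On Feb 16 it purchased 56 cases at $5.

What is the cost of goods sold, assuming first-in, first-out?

COGS = $512

Feb 8, 64 sold [FIFO — oldest first]: 64 @ $8 = $512
Ending inventory: 76 @ $8 + 259 @ $6 + 393 @ $5 + 56 @ $5 = $4,407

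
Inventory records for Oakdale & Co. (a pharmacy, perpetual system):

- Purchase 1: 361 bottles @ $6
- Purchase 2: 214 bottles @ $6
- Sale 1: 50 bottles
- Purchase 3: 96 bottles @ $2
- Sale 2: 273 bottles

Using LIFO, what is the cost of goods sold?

COGS = $1,554

Sale 1 (50) [LIFO — newest first]: 50 @ $6 = $300
Sale 2 (273) [LIFO — newest first]: 96 @ $2 + 164 @ $6 + 13 @ $6 = $1,254
Total COGS = $300 + $1,254 = $1,554
Ending inventory: 348 @ $6 = $2,088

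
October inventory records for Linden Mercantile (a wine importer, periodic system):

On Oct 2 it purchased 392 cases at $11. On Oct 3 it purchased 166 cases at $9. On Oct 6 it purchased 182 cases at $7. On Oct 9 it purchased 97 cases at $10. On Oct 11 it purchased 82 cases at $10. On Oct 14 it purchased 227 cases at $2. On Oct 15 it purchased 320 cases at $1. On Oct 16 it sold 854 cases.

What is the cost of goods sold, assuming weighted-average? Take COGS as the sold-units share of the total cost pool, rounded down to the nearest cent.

Oct 16, sell 854: 854/1466 × $9,644.00 → $5,617.99
Ending inventory (cost pool remaining) = $4,026.01
Check: goods available $9,644.00 = COGS $5,617.99 + ending $4,026.01

COGS = $5,617.99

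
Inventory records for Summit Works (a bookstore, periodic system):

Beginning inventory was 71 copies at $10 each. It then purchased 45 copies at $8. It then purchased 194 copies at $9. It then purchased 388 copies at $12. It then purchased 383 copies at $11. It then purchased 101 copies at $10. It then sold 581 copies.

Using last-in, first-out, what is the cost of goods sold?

COGS = $6,387

Sale 1 (581) [LIFO — newest first]: 101 @ $10 + 383 @ $11 + 97 @ $12 = $6,387
Ending inventory: 71 @ $10 + 45 @ $8 + 194 @ $9 + 291 @ $12 = $6,308
Check: goods available $12,695 = COGS $6,387 + ending $6,308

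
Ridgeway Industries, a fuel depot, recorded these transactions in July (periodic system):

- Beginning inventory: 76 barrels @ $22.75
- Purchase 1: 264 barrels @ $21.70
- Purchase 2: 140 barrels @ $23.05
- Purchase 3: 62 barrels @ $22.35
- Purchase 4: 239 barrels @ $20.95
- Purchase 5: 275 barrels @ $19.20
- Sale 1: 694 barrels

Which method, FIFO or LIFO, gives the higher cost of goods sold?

FIFO COGS: 76 @ $22.75 + 264 @ $21.70 + 140 @ $23.05 + 62 @ $22.35 + 152 @ $20.95 = $15,254.90
LIFO COGS: 275 @ $19.20 + 239 @ $20.95 + 62 @ $22.35 + 118 @ $23.05 = $14,392.65

FIFO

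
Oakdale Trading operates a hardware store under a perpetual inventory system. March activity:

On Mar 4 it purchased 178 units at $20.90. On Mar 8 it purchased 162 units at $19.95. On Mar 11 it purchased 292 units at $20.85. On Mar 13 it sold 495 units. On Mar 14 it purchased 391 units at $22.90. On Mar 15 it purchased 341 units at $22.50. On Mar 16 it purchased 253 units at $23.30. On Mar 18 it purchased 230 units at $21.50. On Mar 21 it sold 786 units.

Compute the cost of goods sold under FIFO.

COGS = $27,799.20

Mar 13, 495 sold [FIFO — oldest first]: 178 @ $20.90 + 162 @ $19.95 + 155 @ $20.85 = $10,183.85
Mar 21, 786 sold [FIFO — oldest first]: 137 @ $20.85 + 391 @ $22.90 + 258 @ $22.50 = $17,615.35
Total COGS = $10,183.85 + $17,615.35 = $27,799.20
Ending inventory: 83 @ $22.50 + 253 @ $23.30 + 230 @ $21.50 = $12,707.40
Check: goods available $40,506.60 = COGS $27,799.20 + ending $12,707.40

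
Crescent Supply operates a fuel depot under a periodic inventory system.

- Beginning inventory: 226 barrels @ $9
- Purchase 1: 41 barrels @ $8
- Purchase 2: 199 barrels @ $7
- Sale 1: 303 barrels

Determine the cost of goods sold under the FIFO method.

Sale 1 (303) [FIFO — oldest first]: 226 @ $9 + 41 @ $8 + 36 @ $7 = $2,614
Ending inventory: 163 @ $7 = $1,141
Check: goods available $3,755 = COGS $2,614 + ending $1,141

COGS = $2,614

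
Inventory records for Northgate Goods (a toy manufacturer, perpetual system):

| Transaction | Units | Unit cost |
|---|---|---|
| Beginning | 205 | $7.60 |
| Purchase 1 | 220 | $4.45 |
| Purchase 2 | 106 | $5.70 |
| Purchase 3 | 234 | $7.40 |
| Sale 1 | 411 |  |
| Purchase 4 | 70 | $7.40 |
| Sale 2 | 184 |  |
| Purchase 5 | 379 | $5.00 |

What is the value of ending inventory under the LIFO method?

Ending inventory = $3,608.75

Sale 1 (411) [LIFO — newest first]: 234 @ $7.40 + 106 @ $5.70 + 71 @ $4.45 = $2,651.75
Sale 2 (184) [LIFO — newest first]: 70 @ $7.40 + 114 @ $4.45 = $1,025.30
Total COGS = $2,651.75 + $1,025.30 = $3,677.05
Ending inventory: 205 @ $7.60 + 35 @ $4.45 + 379 @ $5.00 = $3,608.75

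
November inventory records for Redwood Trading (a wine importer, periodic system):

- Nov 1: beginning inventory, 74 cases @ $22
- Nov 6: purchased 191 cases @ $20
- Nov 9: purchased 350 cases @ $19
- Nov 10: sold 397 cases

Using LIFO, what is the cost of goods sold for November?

Nov 10, 397 sold [LIFO — newest first]: 350 @ $19 + 47 @ $20 = $7,590
Ending inventory: 74 @ $22 + 144 @ $20 = $4,508

COGS = $7,590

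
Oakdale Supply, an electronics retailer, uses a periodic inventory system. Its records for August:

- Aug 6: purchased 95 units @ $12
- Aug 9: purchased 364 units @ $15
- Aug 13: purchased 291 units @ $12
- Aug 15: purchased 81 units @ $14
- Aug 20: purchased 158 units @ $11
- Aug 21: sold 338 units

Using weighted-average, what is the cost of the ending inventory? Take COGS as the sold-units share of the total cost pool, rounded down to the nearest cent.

Aug 21, sell 338: 338/989 × $12,964.00 → $4,430.56
Ending inventory (cost pool remaining) = $8,533.44
Check: goods available $12,964.00 = COGS $4,430.56 + ending $8,533.44

Ending inventory = $8,533.44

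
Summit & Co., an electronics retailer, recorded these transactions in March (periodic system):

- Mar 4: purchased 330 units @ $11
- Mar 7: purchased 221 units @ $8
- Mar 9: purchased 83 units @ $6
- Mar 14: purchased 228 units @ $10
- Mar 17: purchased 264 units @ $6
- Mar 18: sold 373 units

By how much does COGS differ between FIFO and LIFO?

$1,300

FIFO COGS: 330 @ $11 + 43 @ $8 = $3,974
LIFO COGS: 264 @ $6 + 109 @ $10 = $2,674
Difference = |$3,974 − $2,674| = $1,300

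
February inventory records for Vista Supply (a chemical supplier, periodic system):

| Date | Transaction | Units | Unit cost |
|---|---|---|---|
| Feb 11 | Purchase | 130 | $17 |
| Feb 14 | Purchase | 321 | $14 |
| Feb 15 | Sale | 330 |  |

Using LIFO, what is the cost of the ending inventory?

Feb 15, 330 sold [LIFO — newest first]: 321 @ $14 + 9 @ $17 = $4,647
Ending inventory: 121 @ $17 = $2,057

Ending inventory = $2,057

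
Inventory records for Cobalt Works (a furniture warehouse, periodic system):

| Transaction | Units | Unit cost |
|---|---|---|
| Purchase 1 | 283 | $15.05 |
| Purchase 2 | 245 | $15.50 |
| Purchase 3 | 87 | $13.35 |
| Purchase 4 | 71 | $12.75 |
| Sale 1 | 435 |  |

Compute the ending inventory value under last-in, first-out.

Sale 1 (435) [LIFO — newest first]: 71 @ $12.75 + 87 @ $13.35 + 245 @ $15.50 + 32 @ $15.05 = $6,345.80
Ending inventory: 251 @ $15.05 = $3,777.55
Check: goods available $10,123.35 = COGS $6,345.80 + ending $3,777.55

Ending inventory = $3,777.55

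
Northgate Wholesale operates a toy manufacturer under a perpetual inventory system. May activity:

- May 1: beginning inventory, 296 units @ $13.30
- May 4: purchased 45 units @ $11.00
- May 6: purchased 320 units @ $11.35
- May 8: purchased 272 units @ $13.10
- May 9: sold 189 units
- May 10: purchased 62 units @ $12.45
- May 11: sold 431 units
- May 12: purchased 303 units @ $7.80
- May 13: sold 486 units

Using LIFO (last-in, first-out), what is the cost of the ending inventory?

Ending inventory = $2,553.60

May 9, 189 sold [LIFO — newest first]: 189 @ $13.10 = $2,475.90
May 11, 431 sold [LIFO — newest first]: 62 @ $12.45 + 83 @ $13.10 + 286 @ $11.35 = $5,105.30
May 13, 486 sold [LIFO — newest first]: 303 @ $7.80 + 34 @ $11.35 + 45 @ $11.00 + 104 @ $13.30 = $4,627.50
Total COGS = $2,475.90 + $5,105.30 + $4,627.50 = $12,208.70
Ending inventory: 192 @ $13.30 = $2,553.60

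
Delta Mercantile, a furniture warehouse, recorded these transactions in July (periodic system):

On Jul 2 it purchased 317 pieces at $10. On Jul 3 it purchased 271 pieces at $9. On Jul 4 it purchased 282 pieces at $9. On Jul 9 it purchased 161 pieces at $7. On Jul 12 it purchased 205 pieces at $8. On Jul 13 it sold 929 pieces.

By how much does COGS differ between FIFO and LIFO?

$716

FIFO COGS: 317 @ $10 + 271 @ $9 + 282 @ $9 + 59 @ $7 = $8,560
LIFO COGS: 205 @ $8 + 161 @ $7 + 282 @ $9 + 271 @ $9 + 10 @ $10 = $7,844
Difference = |$8,560 − $7,844| = $716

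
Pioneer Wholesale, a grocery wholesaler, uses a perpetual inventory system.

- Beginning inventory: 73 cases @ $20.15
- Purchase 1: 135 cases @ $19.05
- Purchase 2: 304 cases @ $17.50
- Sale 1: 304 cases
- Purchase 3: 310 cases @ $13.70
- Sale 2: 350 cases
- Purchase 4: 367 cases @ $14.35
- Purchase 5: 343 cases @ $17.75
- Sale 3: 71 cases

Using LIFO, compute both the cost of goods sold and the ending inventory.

Sale 1 (304) [LIFO — newest first]: 304 @ $17.50 = $5,320.00
Sale 2 (350) [LIFO — newest first]: 310 @ $13.70 + 40 @ $19.05 = $5,009.00
Sale 3 (71) [LIFO — newest first]: 71 @ $17.75 = $1,260.25
Total COGS = $5,320.00 + $5,009.00 + $1,260.25 = $11,589.25
Ending inventory: 73 @ $20.15 + 95 @ $19.05 + 367 @ $14.35 + 272 @ $17.75 = $13,375.15

COGS = $11,589.25; ending inventory = $13,375.15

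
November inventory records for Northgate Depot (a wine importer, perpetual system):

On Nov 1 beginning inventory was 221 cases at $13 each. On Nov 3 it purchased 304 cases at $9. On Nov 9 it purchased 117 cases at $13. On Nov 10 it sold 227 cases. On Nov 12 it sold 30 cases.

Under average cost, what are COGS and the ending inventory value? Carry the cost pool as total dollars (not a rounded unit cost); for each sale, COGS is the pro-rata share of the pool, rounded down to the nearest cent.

COGS = $2,854.21; ending inventory = $4,275.79

After Nov 1: 221 on hand, pool $2,873.00 (≈ $13.0000 each)
After Nov 3: 525 on hand, pool $5,609.00 (≈ $10.6838 each)
After Nov 9: 642 on hand, pool $7,130.00 (≈ $11.1059 each)
Nov 10, sell 227: 227/642 × $7,130.00 → $2,521.04
Nov 12, sell 30: 30/415 × $4,608.96 → $333.17
Total COGS = $2,521.04 + $333.17 = $2,854.21
Ending inventory (cost pool remaining) = $4,275.79
Check: goods available $7,130.00 = COGS $2,854.21 + ending $4,275.79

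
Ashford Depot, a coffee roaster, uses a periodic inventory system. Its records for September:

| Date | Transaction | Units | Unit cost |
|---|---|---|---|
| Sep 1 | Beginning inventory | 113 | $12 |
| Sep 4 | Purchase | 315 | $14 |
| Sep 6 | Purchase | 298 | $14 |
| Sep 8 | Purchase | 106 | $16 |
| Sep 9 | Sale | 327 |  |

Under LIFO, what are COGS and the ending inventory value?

Sep 9, 327 sold [LIFO — newest first]: 106 @ $16 + 221 @ $14 = $4,790
Ending inventory: 113 @ $12 + 315 @ $14 + 77 @ $14 = $6,844

COGS = $4,790; ending inventory = $6,844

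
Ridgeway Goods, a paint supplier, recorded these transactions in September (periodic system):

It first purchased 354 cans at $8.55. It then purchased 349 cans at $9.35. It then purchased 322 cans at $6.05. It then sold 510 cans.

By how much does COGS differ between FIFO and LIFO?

$779.40

FIFO COGS: 354 @ $8.55 + 156 @ $9.35 = $4,485.30
LIFO COGS: 322 @ $6.05 + 188 @ $9.35 = $3,705.90
Difference = |$4,485.30 − $3,705.90| = $779.40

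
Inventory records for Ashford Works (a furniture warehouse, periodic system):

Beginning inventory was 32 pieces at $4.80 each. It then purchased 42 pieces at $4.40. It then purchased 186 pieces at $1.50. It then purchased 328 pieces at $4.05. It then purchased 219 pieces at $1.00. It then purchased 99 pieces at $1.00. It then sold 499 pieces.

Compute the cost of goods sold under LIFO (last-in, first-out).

COGS = $1,051.05

Sale 1 (499) [LIFO — newest first]: 99 @ $1.00 + 219 @ $1.00 + 181 @ $4.05 = $1,051.05
Ending inventory: 32 @ $4.80 + 42 @ $4.40 + 186 @ $1.50 + 147 @ $4.05 = $1,212.75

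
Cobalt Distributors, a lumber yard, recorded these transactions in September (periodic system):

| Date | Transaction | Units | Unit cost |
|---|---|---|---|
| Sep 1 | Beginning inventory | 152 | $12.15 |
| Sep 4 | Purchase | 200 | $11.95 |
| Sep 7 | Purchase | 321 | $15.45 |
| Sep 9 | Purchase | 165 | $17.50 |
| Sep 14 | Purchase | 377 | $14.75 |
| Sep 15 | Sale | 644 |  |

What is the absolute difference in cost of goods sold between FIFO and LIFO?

FIFO COGS: 152 @ $12.15 + 200 @ $11.95 + 292 @ $15.45 = $8,748.20
LIFO COGS: 377 @ $14.75 + 165 @ $17.50 + 102 @ $15.45 = $10,024.15
Difference = |$8,748.20 − $10,024.15| = $1,275.95

$1,275.95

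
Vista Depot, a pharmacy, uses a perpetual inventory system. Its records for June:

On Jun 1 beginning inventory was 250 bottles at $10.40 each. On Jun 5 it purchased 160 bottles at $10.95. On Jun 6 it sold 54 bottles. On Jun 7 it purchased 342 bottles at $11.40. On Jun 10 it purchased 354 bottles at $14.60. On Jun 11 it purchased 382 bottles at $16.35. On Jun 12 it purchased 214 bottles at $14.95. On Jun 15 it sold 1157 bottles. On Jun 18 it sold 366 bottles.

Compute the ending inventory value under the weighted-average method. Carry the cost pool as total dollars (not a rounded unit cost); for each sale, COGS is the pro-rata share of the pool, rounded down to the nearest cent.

After Jun 1: 250 on hand, pool $2,600.00 (≈ $10.4000 each)
After Jun 5: 410 on hand, pool $4,352.00 (≈ $10.6146 each)
Jun 6, sell 54: 54/410 × $4,352.00 → $573.19
After Jun 7: 698 on hand, pool $7,677.61 (≈ $10.9994 each)
After Jun 10: 1052 on hand, pool $12,846.01 (≈ $12.2110 each)
After Jun 11: 1434 on hand, pool $19,091.71 (≈ $13.3136 each)
After Jun 12: 1648 on hand, pool $22,291.01 (≈ $13.5261 each)
Jun 15, sell 1157: 1157/1648 × $22,291.01 → $15,649.69
Jun 18, sell 366: 366/491 × $6,641.32 → $4,950.55
Total COGS = $573.19 + $15,649.69 + $4,950.55 = $21,173.43
Ending inventory (cost pool remaining) = $1,690.77

Ending inventory = $1,690.77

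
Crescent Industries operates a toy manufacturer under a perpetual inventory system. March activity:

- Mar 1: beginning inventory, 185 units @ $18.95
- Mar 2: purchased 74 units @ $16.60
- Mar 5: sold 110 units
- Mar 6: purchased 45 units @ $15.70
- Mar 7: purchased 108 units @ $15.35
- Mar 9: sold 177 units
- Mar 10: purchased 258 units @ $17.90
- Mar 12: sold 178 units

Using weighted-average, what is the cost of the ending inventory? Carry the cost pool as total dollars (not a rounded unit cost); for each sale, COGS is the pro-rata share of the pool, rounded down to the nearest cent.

After Mar 1: 185 on hand, pool $3,505.75 (≈ $18.9500 each)
After Mar 2: 259 on hand, pool $4,734.15 (≈ $18.2786 each)
Mar 5, sell 110: 110/259 × $4,734.15 → $2,010.64
After Mar 6: 194 on hand, pool $3,430.01 (≈ $17.6805 each)
After Mar 7: 302 on hand, pool $5,087.81 (≈ $16.8471 each)
Mar 9, sell 177: 177/302 × $5,087.81 → $2,981.92
After Mar 10: 383 on hand, pool $6,724.09 (≈ $17.5564 each)
Mar 12, sell 178: 178/383 × $6,724.09 → $3,125.03
Total COGS = $2,010.64 + $2,981.92 + $3,125.03 = $8,117.59
Ending inventory (cost pool remaining) = $3,599.06

Ending inventory = $3,599.06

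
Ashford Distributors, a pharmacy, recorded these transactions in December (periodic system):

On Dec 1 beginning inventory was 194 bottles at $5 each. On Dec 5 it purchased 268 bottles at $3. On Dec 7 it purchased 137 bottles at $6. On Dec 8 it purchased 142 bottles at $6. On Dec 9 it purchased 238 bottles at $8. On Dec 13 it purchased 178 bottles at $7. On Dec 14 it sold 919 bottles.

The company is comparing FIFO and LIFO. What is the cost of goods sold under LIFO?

FIFO COGS: 194 @ $5 + 268 @ $3 + 137 @ $6 + 142 @ $6 + 178 @ $8 = $4,872
LIFO COGS: 178 @ $7 + 238 @ $8 + 142 @ $6 + 137 @ $6 + 224 @ $3 = $5,496

COGS = $5,496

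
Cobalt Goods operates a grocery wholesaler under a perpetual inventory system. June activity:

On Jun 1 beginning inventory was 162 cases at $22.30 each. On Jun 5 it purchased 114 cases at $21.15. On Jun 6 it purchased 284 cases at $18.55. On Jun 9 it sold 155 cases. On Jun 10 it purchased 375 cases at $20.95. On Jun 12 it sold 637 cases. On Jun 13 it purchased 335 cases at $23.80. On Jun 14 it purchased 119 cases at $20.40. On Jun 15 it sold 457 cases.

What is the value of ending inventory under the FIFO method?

Ending inventory = $2,927.40

Jun 9, 155 sold [FIFO — oldest first]: 155 @ $22.30 = $3,456.50
Jun 12, 637 sold [FIFO — oldest first]: 7 @ $22.30 + 114 @ $21.15 + 284 @ $18.55 + 232 @ $20.95 = $12,695.80
Jun 15, 457 sold [FIFO — oldest first]: 143 @ $20.95 + 314 @ $23.80 = $10,469.05
Total COGS = $3,456.50 + $12,695.80 + $10,469.05 = $26,621.35
Ending inventory: 21 @ $23.80 + 119 @ $20.40 = $2,927.40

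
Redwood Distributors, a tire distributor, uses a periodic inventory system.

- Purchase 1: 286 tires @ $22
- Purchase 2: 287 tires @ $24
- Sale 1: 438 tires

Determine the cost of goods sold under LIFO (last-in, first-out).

COGS = $10,210

Sale 1 (438) [LIFO — newest first]: 287 @ $24 + 151 @ $22 = $10,210
Ending inventory: 135 @ $22 = $2,970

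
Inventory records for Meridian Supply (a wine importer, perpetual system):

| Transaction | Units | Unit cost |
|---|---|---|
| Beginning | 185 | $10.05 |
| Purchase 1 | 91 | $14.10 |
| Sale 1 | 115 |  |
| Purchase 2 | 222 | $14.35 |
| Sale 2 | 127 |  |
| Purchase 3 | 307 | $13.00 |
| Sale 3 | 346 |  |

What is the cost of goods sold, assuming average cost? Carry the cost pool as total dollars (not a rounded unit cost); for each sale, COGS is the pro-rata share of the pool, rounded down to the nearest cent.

COGS = $7,487.80

After Beginning: 185 on hand, pool $1,859.25 (≈ $10.0500 each)
After Purchase 1: 276 on hand, pool $3,142.35 (≈ $11.3853 each)
Sale 1, sell 115: 115/276 × $3,142.35 → $1,309.31
After Purchase 2: 383 on hand, pool $5,018.74 (≈ $13.1038 each)
Sale 2, sell 127: 127/383 × $5,018.74 → $1,664.17
After Purchase 3: 563 on hand, pool $7,345.57 (≈ $13.0472 each)
Sale 3, sell 346: 346/563 × $7,345.57 → $4,514.32
Total COGS = $1,309.31 + $1,664.17 + $4,514.32 = $7,487.80
Ending inventory (cost pool remaining) = $2,831.25
Check: goods available $10,319.05 = COGS $7,487.80 + ending $2,831.25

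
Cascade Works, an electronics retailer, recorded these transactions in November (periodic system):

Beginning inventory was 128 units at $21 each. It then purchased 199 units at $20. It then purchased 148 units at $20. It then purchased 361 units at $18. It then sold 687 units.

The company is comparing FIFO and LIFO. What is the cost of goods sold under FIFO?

COGS = $13,444

FIFO COGS: 128 @ $21 + 199 @ $20 + 148 @ $20 + 212 @ $18 = $13,444
LIFO COGS: 361 @ $18 + 148 @ $20 + 178 @ $20 = $13,018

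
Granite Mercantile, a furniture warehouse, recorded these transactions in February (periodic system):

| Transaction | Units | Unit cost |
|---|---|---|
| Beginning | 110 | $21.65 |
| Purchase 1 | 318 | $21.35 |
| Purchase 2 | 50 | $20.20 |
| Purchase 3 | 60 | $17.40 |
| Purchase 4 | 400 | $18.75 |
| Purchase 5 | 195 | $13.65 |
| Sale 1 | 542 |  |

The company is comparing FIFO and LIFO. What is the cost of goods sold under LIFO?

COGS = $9,168.00

FIFO COGS: 110 @ $21.65 + 318 @ $21.35 + 50 @ $20.20 + 60 @ $17.40 + 4 @ $18.75 = $11,299.80
LIFO COGS: 195 @ $13.65 + 347 @ $18.75 = $9,168.00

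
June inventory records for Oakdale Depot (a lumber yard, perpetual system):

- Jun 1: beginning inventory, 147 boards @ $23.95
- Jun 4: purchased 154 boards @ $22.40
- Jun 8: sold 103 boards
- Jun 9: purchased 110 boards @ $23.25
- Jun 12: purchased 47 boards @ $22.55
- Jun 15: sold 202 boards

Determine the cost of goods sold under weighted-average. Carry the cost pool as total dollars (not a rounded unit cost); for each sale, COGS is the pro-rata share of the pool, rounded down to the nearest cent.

After Jun 1: 147 on hand, pool $3,520.65 (≈ $23.9500 each)
After Jun 4: 301 on hand, pool $6,970.25 (≈ $23.1570 each)
Jun 8, sell 103: 103/301 × $6,970.25 → $2,385.16
After Jun 9: 308 on hand, pool $7,142.59 (≈ $23.1902 each)
After Jun 12: 355 on hand, pool $8,202.44 (≈ $23.1055 each)
Jun 15, sell 202: 202/355 × $8,202.44 → $4,667.30
Total COGS = $2,385.16 + $4,667.30 = $7,052.46
Ending inventory (cost pool remaining) = $3,535.14
Check: goods available $10,587.60 = COGS $7,052.46 + ending $3,535.14

COGS = $7,052.46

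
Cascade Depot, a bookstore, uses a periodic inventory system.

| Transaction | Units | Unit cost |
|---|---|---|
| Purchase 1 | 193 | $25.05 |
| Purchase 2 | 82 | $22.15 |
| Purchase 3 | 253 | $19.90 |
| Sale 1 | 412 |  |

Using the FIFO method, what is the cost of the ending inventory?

Sale 1 (412) [FIFO — oldest first]: 193 @ $25.05 + 82 @ $22.15 + 137 @ $19.90 = $9,377.25
Ending inventory: 116 @ $19.90 = $2,308.40
Check: goods available $11,685.65 = COGS $9,377.25 + ending $2,308.40

Ending inventory = $2,308.40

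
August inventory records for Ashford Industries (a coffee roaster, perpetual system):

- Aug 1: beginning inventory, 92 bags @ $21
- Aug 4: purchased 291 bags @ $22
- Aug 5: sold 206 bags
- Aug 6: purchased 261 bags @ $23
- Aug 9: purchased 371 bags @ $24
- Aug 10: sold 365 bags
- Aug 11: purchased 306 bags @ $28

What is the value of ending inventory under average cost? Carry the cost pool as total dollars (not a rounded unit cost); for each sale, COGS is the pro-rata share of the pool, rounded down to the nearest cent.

After Aug 1: 92 on hand, pool $1,932.00 (≈ $21.0000 each)
After Aug 4: 383 on hand, pool $8,334.00 (≈ $21.7598 each)
Aug 5, sell 206: 206/383 × $8,334.00 → $4,482.51
After Aug 6: 438 on hand, pool $9,854.49 (≈ $22.4988 each)
After Aug 9: 809 on hand, pool $18,758.49 (≈ $23.1873 each)
Aug 10, sell 365: 365/809 × $18,758.49 → $8,463.34
After Aug 11: 750 on hand, pool $18,863.15 (≈ $25.1509 each)
Total COGS = $4,482.51 + $8,463.34 = $12,945.85
Ending inventory (cost pool remaining) = $18,863.15
Check: goods available $31,809.00 = COGS $12,945.85 + ending $18,863.15

Ending inventory = $18,863.15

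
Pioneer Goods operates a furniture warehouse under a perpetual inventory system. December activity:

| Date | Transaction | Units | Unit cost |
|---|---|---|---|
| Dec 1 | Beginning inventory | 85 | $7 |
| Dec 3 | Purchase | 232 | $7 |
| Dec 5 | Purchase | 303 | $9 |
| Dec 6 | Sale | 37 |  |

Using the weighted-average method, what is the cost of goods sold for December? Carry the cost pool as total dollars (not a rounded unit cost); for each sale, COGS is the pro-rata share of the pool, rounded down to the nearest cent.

COGS = $295.16

After Dec 1: 85 on hand, pool $595.00 (≈ $7.0000 each)
After Dec 3: 317 on hand, pool $2,219.00 (≈ $7.0000 each)
After Dec 5: 620 on hand, pool $4,946.00 (≈ $7.9774 each)
Dec 6, sell 37: 37/620 × $4,946.00 → $295.16
Ending inventory (cost pool remaining) = $4,650.84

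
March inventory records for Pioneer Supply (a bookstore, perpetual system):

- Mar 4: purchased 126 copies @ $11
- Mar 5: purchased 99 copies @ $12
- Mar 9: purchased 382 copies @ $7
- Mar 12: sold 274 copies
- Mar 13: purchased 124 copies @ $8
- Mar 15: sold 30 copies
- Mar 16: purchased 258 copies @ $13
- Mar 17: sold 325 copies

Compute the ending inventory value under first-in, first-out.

Mar 12, 274 sold [FIFO — oldest first]: 126 @ $11 + 99 @ $12 + 49 @ $7 = $2,917
Mar 15, 30 sold [FIFO — oldest first]: 30 @ $7 = $210
Mar 17, 325 sold [FIFO — oldest first]: 303 @ $7 + 22 @ $8 = $2,297
Total COGS = $2,917 + $210 + $2,297 = $5,424
Ending inventory: 102 @ $8 + 258 @ $13 = $4,170

Ending inventory = $4,170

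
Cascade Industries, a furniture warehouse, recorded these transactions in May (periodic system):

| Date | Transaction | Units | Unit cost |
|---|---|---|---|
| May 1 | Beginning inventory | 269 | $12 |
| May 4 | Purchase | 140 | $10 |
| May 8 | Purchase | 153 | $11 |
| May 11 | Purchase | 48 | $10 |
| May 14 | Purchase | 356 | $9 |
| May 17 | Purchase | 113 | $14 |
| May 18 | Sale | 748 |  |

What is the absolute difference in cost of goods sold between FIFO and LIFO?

$304

FIFO COGS: 269 @ $12 + 140 @ $10 + 153 @ $11 + 48 @ $10 + 138 @ $9 = $8,033
LIFO COGS: 113 @ $14 + 356 @ $9 + 48 @ $10 + 153 @ $11 + 78 @ $10 = $7,729
Difference = |$8,033 − $7,729| = $304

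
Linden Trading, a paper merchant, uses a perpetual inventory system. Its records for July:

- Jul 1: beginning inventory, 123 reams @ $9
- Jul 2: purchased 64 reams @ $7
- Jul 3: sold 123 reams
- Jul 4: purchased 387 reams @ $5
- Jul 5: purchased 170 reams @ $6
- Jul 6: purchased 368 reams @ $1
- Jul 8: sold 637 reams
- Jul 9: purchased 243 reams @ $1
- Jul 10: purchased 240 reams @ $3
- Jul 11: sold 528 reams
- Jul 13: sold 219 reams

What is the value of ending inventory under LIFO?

Jul 3, 123 sold [LIFO — newest first]: 64 @ $7 + 59 @ $9 = $979
Jul 8, 637 sold [LIFO — newest first]: 368 @ $1 + 170 @ $6 + 99 @ $5 = $1,883
Jul 11, 528 sold [LIFO — newest first]: 240 @ $3 + 243 @ $1 + 45 @ $5 = $1,188
Jul 13, 219 sold [LIFO — newest first]: 219 @ $5 = $1,095
Total COGS = $979 + $1,883 + $1,188 + $1,095 = $5,145
Ending inventory: 64 @ $9 + 24 @ $5 = $696
Check: goods available $5,841 = COGS $5,145 + ending $696

Ending inventory = $696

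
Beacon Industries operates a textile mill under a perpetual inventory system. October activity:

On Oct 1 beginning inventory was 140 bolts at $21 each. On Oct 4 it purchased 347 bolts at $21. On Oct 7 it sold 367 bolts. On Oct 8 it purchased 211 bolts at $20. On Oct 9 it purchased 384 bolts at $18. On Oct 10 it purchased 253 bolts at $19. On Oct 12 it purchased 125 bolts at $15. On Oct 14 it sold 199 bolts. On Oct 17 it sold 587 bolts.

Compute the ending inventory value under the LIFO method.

Oct 7, 367 sold [LIFO — newest first]: 347 @ $21 + 20 @ $21 = $7,707
Oct 14, 199 sold [LIFO — newest first]: 125 @ $15 + 74 @ $19 = $3,281
Oct 17, 587 sold [LIFO — newest first]: 179 @ $19 + 384 @ $18 + 24 @ $20 = $10,793
Total COGS = $7,707 + $3,281 + $10,793 = $21,781
Ending inventory: 120 @ $21 + 187 @ $20 = $6,260

Ending inventory = $6,260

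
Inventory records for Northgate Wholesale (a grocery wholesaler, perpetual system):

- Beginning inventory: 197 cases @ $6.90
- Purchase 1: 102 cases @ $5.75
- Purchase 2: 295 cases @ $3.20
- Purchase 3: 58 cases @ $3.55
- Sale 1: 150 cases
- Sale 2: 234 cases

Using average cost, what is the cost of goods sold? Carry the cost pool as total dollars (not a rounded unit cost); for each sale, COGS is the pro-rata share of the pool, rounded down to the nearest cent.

After Beginning: 197 on hand, pool $1,359.30 (≈ $6.9000 each)
After Purchase 1: 299 on hand, pool $1,945.80 (≈ $6.5077 each)
After Purchase 2: 594 on hand, pool $2,889.80 (≈ $4.8650 each)
After Purchase 3: 652 on hand, pool $3,095.70 (≈ $4.7480 each)
Sale 1, sell 150: 150/652 × $3,095.70 → $712.20
Sale 2, sell 234: 234/502 × $2,383.50 → $1,111.03
Total COGS = $712.20 + $1,111.03 = $1,823.23
Ending inventory (cost pool remaining) = $1,272.47

COGS = $1,823.23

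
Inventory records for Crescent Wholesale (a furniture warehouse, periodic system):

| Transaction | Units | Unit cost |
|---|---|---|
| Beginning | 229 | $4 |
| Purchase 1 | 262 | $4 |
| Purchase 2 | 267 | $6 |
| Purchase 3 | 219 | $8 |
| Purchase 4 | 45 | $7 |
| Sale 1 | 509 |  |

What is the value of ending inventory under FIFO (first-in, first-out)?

Sale 1 (509) [FIFO — oldest first]: 229 @ $4 + 262 @ $4 + 18 @ $6 = $2,072
Ending inventory: 249 @ $6 + 219 @ $8 + 45 @ $7 = $3,561
Check: goods available $5,633 = COGS $2,072 + ending $3,561

Ending inventory = $3,561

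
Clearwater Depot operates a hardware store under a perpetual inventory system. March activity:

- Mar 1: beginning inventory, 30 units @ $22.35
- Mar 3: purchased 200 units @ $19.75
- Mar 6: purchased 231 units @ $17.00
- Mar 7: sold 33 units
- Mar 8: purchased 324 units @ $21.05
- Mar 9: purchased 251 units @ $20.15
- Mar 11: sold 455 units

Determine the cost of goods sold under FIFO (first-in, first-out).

Mar 7, 33 sold [FIFO — oldest first]: 30 @ $22.35 + 3 @ $19.75 = $729.75
Mar 11, 455 sold [FIFO — oldest first]: 197 @ $19.75 + 231 @ $17.00 + 27 @ $21.05 = $8,386.10
Total COGS = $729.75 + $8,386.10 = $9,115.85
Ending inventory: 297 @ $21.05 + 251 @ $20.15 = $11,309.50
Check: goods available $20,425.35 = COGS $9,115.85 + ending $11,309.50

COGS = $9,115.85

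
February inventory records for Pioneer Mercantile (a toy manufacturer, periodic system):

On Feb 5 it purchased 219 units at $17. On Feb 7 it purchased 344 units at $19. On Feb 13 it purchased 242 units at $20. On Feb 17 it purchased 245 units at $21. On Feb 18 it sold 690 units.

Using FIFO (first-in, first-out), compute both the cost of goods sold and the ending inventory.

Feb 18, 690 sold [FIFO — oldest first]: 219 @ $17 + 344 @ $19 + 127 @ $20 = $12,799
Ending inventory: 115 @ $20 + 245 @ $21 = $7,445

COGS = $12,799; ending inventory = $7,445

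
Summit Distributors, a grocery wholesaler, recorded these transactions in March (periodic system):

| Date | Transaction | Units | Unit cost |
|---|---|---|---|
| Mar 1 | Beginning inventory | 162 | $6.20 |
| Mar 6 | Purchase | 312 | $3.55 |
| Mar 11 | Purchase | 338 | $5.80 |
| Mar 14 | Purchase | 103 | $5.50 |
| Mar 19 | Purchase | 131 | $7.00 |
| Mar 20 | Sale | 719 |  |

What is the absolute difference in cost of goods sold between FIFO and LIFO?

$432.75

FIFO COGS: 162 @ $6.20 + 312 @ $3.55 + 245 @ $5.80 = $3,533.00
LIFO COGS: 131 @ $7.00 + 103 @ $5.50 + 338 @ $5.80 + 147 @ $3.55 = $3,965.75
Difference = |$3,533.00 − $3,965.75| = $432.75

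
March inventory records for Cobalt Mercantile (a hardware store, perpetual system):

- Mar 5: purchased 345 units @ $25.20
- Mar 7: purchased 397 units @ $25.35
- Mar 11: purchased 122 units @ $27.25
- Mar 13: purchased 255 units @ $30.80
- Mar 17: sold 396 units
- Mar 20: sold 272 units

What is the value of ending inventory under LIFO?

Mar 17, 396 sold [LIFO — newest first]: 255 @ $30.80 + 122 @ $27.25 + 19 @ $25.35 = $11,660.15
Mar 20, 272 sold [LIFO — newest first]: 272 @ $25.35 = $6,895.20
Total COGS = $11,660.15 + $6,895.20 = $18,555.35
Ending inventory: 345 @ $25.20 + 106 @ $25.35 = $11,381.10

Ending inventory = $11,381.10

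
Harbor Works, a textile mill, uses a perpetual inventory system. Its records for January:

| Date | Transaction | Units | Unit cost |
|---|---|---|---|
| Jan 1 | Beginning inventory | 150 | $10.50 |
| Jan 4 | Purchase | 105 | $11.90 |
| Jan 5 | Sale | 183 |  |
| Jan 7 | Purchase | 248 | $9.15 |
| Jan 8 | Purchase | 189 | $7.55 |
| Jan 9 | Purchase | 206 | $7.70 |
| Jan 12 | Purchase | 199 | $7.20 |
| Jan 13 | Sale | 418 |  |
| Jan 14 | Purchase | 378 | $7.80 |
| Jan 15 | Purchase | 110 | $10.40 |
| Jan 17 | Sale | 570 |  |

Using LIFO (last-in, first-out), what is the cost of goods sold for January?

Jan 5, 183 sold [LIFO — newest first]: 105 @ $11.90 + 78 @ $10.50 = $2,068.50
Jan 13, 418 sold [LIFO — newest first]: 199 @ $7.20 + 206 @ $7.70 + 13 @ $7.55 = $3,117.15
Jan 17, 570 sold [LIFO — newest first]: 110 @ $10.40 + 378 @ $7.80 + 82 @ $7.55 = $4,711.50
Total COGS = $2,068.50 + $3,117.15 + $4,711.50 = $9,897.15
Ending inventory: 72 @ $10.50 + 248 @ $9.15 + 94 @ $7.55 = $3,734.90

COGS = $9,897.15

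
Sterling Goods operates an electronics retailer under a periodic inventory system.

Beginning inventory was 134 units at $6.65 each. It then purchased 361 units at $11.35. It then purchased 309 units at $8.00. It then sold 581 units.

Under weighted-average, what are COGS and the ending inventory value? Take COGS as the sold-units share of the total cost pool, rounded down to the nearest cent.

COGS = $5,391.19; ending inventory = $2,069.26

Sale 1, sell 581: 581/804 × $7,460.45 → $5,391.19
Ending inventory (cost pool remaining) = $2,069.26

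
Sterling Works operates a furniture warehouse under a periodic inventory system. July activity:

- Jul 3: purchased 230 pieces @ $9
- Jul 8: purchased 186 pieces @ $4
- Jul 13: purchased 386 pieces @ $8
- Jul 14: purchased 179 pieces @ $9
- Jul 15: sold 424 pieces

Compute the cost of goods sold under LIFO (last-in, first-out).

COGS = $3,571

Jul 15, 424 sold [LIFO — newest first]: 179 @ $9 + 245 @ $8 = $3,571
Ending inventory: 230 @ $9 + 186 @ $4 + 141 @ $8 = $3,942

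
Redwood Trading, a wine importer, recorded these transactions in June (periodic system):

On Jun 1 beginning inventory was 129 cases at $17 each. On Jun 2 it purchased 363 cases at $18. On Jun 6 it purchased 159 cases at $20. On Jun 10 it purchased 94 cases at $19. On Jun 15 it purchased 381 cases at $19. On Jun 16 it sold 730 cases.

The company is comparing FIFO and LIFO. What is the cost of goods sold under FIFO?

COGS = $13,408

FIFO COGS: 129 @ $17 + 363 @ $18 + 159 @ $20 + 79 @ $19 = $13,408
LIFO COGS: 381 @ $19 + 94 @ $19 + 159 @ $20 + 96 @ $18 = $13,933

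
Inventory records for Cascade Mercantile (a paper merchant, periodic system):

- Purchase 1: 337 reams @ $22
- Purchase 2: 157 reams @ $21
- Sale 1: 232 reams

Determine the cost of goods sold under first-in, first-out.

COGS = $5,104

Sale 1 (232) [FIFO — oldest first]: 232 @ $22 = $5,104
Ending inventory: 105 @ $22 + 157 @ $21 = $5,607
Check: goods available $10,711 = COGS $5,104 + ending $5,607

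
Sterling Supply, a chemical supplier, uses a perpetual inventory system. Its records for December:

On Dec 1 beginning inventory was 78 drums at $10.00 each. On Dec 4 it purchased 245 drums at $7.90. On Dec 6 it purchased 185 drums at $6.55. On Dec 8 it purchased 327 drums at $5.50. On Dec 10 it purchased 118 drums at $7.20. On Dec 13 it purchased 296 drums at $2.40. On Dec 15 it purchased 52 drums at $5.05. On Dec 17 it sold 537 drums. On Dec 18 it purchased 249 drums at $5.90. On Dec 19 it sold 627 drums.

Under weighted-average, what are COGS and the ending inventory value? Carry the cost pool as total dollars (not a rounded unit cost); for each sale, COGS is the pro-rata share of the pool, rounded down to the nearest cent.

COGS = $6,768.59; ending inventory = $2,248.86

After Dec 1: 78 on hand, pool $780.00 (≈ $10.0000 each)
After Dec 4: 323 on hand, pool $2,715.50 (≈ $8.4071 each)
After Dec 6: 508 on hand, pool $3,927.25 (≈ $7.7308 each)
After Dec 8: 835 on hand, pool $5,725.75 (≈ $6.8572 each)
After Dec 10: 953 on hand, pool $6,575.35 (≈ $6.8996 each)
After Dec 13: 1249 on hand, pool $7,285.75 (≈ $5.8333 each)
After Dec 15: 1301 on hand, pool $7,548.35 (≈ $5.8020 each)
Dec 17, sell 537: 537/1301 × $7,548.35 → $3,115.65
After Dec 18: 1013 on hand, pool $5,901.80 (≈ $5.8261 each)
Dec 19, sell 627: 627/1013 × $5,901.80 → $3,652.94
Total COGS = $3,115.65 + $3,652.94 = $6,768.59
Ending inventory (cost pool remaining) = $2,248.86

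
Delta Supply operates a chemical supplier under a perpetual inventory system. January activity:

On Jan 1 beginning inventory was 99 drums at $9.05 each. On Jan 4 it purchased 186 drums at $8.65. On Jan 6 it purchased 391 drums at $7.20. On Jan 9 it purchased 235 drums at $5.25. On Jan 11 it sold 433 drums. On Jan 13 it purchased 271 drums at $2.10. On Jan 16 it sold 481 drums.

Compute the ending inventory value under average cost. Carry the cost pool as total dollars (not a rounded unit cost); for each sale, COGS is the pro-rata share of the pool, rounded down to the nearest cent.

After Jan 1: 99 on hand, pool $895.95 (≈ $9.0500 each)
After Jan 4: 285 on hand, pool $2,504.85 (≈ $8.7889 each)
After Jan 6: 676 on hand, pool $5,320.05 (≈ $7.8699 each)
After Jan 9: 911 on hand, pool $6,553.80 (≈ $7.1941 each)
Jan 11, sell 433: 433/911 × $6,553.80 → $3,115.03
After Jan 13: 749 on hand, pool $4,007.87 (≈ $5.3510 each)
Jan 16, sell 481: 481/749 × $4,007.87 → $2,573.81
Total COGS = $3,115.03 + $2,573.81 = $5,688.84
Ending inventory (cost pool remaining) = $1,434.06
Check: goods available $7,122.90 = COGS $5,688.84 + ending $1,434.06

Ending inventory = $1,434.06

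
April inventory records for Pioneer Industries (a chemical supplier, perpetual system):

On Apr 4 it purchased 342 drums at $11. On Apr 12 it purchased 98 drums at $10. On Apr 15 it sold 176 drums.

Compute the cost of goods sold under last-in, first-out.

Apr 15, 176 sold [LIFO — newest first]: 98 @ $10 + 78 @ $11 = $1,838
Ending inventory: 264 @ $11 = $2,904

COGS = $1,838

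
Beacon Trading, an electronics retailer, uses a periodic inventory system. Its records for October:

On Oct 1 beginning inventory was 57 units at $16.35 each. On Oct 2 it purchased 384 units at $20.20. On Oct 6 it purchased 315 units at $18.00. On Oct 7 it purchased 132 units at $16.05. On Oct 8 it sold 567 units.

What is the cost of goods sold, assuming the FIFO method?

COGS = $10,956.75

Oct 8, 567 sold [FIFO — oldest first]: 57 @ $16.35 + 384 @ $20.20 + 126 @ $18.00 = $10,956.75
Ending inventory: 189 @ $18.00 + 132 @ $16.05 = $5,520.60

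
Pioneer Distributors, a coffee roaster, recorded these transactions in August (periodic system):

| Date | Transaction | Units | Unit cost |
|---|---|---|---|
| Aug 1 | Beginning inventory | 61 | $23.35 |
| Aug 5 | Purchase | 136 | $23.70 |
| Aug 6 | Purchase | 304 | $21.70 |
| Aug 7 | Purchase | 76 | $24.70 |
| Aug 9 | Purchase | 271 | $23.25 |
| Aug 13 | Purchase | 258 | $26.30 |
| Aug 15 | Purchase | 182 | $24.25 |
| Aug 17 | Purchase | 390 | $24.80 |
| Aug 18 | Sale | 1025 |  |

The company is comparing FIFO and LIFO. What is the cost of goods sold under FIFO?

FIFO COGS: 61 @ $23.35 + 136 @ $23.70 + 304 @ $21.70 + 76 @ $24.70 + 271 @ $23.25 + 177 @ $26.30 = $24,077.40
LIFO COGS: 390 @ $24.80 + 182 @ $24.25 + 258 @ $26.30 + 195 @ $23.25 = $25,404.65

COGS = $24,077.40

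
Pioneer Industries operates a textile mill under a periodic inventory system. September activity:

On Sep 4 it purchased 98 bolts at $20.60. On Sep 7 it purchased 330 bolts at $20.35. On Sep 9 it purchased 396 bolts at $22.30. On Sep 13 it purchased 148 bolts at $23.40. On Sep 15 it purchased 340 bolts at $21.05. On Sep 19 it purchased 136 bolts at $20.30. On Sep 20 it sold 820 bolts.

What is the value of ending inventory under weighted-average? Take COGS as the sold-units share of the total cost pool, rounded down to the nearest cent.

Sep 20, sell 820: 820/1448 × $30,946.10 → $17,524.72
Ending inventory (cost pool remaining) = $13,421.38
Check: goods available $30,946.10 = COGS $17,524.72 + ending $13,421.38

Ending inventory = $13,421.38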